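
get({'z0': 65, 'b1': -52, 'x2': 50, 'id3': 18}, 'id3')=18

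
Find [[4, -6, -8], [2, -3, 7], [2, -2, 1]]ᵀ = [[4, 2, 2], [-6, -3, -2], [-8, 7, 1]]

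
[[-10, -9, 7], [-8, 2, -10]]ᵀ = [[-10, -8], [-9, 2], [7, -10]]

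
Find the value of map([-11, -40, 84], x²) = [121, 1600, 7056]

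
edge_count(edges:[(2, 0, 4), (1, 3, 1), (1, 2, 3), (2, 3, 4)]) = 4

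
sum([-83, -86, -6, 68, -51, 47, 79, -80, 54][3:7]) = 143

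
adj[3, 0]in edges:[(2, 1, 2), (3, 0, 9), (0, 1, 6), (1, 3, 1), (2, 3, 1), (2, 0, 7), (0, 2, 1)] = 9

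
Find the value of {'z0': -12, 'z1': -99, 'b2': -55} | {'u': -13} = {'z0': -12, 'z1': -99, 'b2': -55, 'u': -13}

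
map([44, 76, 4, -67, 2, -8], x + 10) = 44+10=54, 76+10=86, 4+10=14, -67+10=-57, 2+10=12, -8+10=2
= [54, 86, 14, -57, 12, 2]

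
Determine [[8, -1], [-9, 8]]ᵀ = [[8, -9], [-1, 8]]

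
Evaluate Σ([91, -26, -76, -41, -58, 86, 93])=69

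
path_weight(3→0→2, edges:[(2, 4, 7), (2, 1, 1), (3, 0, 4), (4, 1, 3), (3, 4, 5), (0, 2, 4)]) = w(3→0)=4 + w(0→2)=4
= 8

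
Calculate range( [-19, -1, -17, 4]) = 23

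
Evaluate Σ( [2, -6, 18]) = 2 + -6 + 18
= 14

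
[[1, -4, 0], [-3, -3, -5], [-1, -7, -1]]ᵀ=[[1, -3, -1], [-4, -3, -7], [0, -5, -1]]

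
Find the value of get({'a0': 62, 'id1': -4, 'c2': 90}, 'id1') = -4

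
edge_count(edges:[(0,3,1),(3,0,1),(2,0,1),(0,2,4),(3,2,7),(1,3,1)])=6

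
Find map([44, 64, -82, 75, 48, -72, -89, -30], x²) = [1936, 4096, 6724, 5625, 2304, 5184, 7921, 900]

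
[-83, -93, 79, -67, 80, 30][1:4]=[-93, 79, -67]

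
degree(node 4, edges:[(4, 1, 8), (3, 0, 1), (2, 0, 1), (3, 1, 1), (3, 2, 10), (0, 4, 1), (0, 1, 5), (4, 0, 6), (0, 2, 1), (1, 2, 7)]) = incident: (4,1), (0,4), (4,0)
= 3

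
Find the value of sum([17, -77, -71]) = 17 + (-77) + (-71)
= -131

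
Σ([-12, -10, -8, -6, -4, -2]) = (-12) + (-10) + (-8) + (-6) + (-4) + (-2)
= -42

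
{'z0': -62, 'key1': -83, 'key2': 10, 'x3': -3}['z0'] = -62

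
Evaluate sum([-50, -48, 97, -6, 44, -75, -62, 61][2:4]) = 91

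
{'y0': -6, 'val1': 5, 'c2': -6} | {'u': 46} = {'y0': -6, 'val1': 5, 'c2': -6, 'u': 46}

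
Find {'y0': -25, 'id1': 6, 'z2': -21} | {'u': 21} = {'y0': -25, 'id1': 6, 'z2': -21, 'u': 21}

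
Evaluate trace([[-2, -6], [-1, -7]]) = -9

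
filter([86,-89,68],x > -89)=keep x where x > -89: 86✓, -89✗, 68✓
= [86, 68]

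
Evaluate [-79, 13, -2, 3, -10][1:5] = [13, -2, 3, -10]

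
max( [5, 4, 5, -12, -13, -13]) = 5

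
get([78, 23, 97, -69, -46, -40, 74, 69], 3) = -69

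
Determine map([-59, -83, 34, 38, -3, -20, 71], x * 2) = -59*2=-118, -83*2=-166, 34*2=68, 38*2=76, -3*2=-6, -20*2=-40, 71*2=142
= [-118, -166, 68, 76, -6, -40, 142]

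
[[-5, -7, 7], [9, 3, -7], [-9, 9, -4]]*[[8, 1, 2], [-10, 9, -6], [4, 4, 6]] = C[0][0] = (-5)*(8) + (-7)*(-10) + (7)*(4) = 58
C[0][1] = (-5)*(1) + (-7)*(9) + (7)*(4) = -40
C[0][2] = (-5)*(2) + (-7)*(-6) + (7)*(6) = 74
C[1][0] = (9)*(8) + (3)*(-10) + (-7)*(4) = 14
C[1][1] = (9)*(1) + (3)*(9) + (-7)*(4) = 8
C[1][2] = (9)*(2) + (3)*(-6) + (-7)*(6) = -42
... (3 more cells)
= [[58, -40, 74], [14, 8, -42], [-178, 56, -96]]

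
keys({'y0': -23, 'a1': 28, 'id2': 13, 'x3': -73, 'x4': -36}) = ['y0', 'a1', 'id2', 'x3', 'x4']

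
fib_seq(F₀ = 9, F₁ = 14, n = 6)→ [9, 14, 23, 37, 60, 97]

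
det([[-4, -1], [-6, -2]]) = (-4)*(-2) - (-1)*(-6)
= 2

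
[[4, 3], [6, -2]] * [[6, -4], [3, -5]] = C[0][0] = (4)*(6) + (3)*(3) = 33
C[0][1] = (4)*(-4) + (3)*(-5) = -31
C[1][0] = (6)*(6) + (-2)*(3) = 30
C[1][1] = (6)*(-4) + (-2)*(-5) = -14
= [[33, -31], [30, -14]]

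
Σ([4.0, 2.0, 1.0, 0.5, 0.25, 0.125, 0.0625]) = 4.0 + 2.0 + 1.0 + 0.5 + 0.25 + 0.125 + 0.0625
= 7.9375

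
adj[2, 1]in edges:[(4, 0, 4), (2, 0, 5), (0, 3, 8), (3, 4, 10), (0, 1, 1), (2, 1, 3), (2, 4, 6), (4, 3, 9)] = 3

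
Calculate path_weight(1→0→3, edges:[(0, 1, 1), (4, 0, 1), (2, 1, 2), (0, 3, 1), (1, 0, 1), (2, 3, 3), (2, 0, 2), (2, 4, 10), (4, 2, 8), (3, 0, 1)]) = 2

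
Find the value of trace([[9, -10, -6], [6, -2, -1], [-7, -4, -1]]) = 6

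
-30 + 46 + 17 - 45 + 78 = 66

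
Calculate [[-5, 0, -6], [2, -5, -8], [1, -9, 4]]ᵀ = [[-5, 2, 1], [0, -5, -9], [-6, -8, 4]]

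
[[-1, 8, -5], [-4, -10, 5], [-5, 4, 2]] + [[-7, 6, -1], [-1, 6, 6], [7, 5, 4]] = [[-8, 14, -6], [-5, -4, 11], [2, 9, 6]]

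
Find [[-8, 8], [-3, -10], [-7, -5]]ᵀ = [[-8, -3, -7], [8, -10, -5]]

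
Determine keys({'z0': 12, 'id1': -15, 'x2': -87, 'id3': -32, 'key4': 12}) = ['z0', 'id1', 'x2', 'id3', 'key4']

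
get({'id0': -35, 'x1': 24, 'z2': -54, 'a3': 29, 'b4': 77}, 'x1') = 24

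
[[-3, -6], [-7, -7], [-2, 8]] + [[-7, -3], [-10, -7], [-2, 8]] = [[-10, -9], [-17, -14], [-4, 16]]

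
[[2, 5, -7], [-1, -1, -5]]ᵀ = [[2, -1], [5, -1], [-7, -5]]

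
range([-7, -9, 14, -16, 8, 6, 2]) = 30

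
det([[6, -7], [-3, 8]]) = (6)*(8) - (-7)*(-3)
= 27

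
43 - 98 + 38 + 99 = 82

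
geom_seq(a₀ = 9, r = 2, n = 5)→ a_0 = 9*2^0 = 9
a_1 = 9*2^1 = 18
a_2 = 9*2^2 = 36
...
= [9, 18, 36, 72, 144]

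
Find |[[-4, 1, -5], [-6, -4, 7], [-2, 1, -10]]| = (1)*(-4)*det([[-4, 7], [1, -10]]) + (-1)*(1)*det([[-6, 7], [-2, -10]]) + (1)*(-5)*det([[-6, -4], [-2, 1]])
= -132 + -74 + 70
= -136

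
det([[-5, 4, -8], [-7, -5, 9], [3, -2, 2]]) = (1)*(-5)*det([[-5, 9], [-2, 2]]) + (-1)*(4)*det([[-7, 9], [3, 2]]) + (1)*(-8)*det([[-7, -5], [3, -2]])
= -40 + 164 + -232
= -108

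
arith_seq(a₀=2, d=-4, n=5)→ a_0 = 2 + 0*-4 = 2
a_1 = 2 + 1*-4 = -2
a_2 = 2 + 2*-4 = -6
...
= [2, -2, -6, -10, -14]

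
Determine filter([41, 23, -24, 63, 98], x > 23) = [41, 63, 98]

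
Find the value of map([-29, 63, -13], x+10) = -29+10=-19, 63+10=73, -13+10=-3
= [-19, 73, -3]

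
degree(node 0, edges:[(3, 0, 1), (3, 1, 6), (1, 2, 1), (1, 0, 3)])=2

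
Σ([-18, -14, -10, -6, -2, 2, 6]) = -42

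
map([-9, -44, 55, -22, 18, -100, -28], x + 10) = -9+10=1, -44+10=-34, 55+10=65, -22+10=-12, 18+10=28, -100+10=-90, -28+10=-18
= [1, -34, 65, -12, 28, -90, -18]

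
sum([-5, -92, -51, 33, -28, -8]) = -151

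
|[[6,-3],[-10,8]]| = 18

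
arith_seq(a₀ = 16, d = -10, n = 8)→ a_0 = 16 + 0*-10 = 16
a_1 = 16 + 1*-10 = 6
a_2 = 16 + 2*-10 = -4
...
= [16, 6, -4, -14, -24, -34, -44, -54]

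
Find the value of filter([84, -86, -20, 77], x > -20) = keep x where x > -20: 84✓, -86✗, -20✗, 77✓
= [84, 77]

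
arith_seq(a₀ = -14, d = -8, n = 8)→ a_0 = -14 + 0*-8 = -14
a_1 = -14 + 1*-8 = -22
a_2 = -14 + 2*-8 = -30
...
= [-14, -22, -30, -38, -46, -54, -62, -70]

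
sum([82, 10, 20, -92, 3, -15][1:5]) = -59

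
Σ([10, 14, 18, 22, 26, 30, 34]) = 10 + 14 + 18 + 22 + 26 + 30 + 34
= 154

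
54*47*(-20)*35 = -1776600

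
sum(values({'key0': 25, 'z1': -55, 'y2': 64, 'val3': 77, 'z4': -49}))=62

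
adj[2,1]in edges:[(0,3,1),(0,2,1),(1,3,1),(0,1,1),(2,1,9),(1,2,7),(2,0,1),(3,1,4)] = 9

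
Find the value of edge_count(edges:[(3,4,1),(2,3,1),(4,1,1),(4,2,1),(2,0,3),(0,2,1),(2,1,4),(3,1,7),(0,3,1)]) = 9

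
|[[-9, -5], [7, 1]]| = 26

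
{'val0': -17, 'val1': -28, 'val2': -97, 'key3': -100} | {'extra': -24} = {'val0': -17, 'val1': -28, 'val2': -97, 'key3': -100, 'extra': -24}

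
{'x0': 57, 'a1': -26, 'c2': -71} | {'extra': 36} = {'x0': 57, 'a1': -26, 'c2': -71, 'extra': 36}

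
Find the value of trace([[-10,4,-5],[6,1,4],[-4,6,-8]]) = -17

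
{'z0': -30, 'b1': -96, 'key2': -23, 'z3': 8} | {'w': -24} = {'z0': -30, 'b1': -96, 'key2': -23, 'z3': 8, 'w': -24}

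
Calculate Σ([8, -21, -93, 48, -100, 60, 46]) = 8 + (-21) + (-93) + 48 + (-100) + 60 + 46
= -52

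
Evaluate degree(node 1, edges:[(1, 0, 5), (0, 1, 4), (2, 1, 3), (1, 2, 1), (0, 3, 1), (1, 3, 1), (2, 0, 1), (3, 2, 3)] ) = incident: (1,0), (0,1), (2,1), (1,2), (1,3)
= 5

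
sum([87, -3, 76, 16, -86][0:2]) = 84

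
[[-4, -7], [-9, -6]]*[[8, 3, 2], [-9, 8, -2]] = C[0][0] = (-4)*(8) + (-7)*(-9) = 31
C[0][1] = (-4)*(3) + (-7)*(8) = -68
C[0][2] = (-4)*(2) + (-7)*(-2) = 6
C[1][0] = (-9)*(8) + (-6)*(-9) = -18
C[1][1] = (-9)*(3) + (-6)*(8) = -75
C[1][2] = (-9)*(2) + (-6)*(-2) = -6
= [[31, -68, 6], [-18, -75, -6]]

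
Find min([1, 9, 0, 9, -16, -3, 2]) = -16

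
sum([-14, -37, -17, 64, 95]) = 91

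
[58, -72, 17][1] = -72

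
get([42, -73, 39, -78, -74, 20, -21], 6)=-21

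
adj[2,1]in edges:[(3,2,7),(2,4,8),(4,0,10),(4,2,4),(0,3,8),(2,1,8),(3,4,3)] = 8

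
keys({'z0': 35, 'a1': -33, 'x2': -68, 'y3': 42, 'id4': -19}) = ['z0', 'a1', 'x2', 'y3', 'id4']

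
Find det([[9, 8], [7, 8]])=(9)*(8) - (8)*(7)
= 16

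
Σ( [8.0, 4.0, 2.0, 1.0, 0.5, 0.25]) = 8.0 + 4.0 + 2.0 + 1.0 + 0.5 + 0.25
= 15.75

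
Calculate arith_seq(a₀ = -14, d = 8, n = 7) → a_0 = -14 + 0*8 = -14
a_1 = -14 + 1*8 = -6
a_2 = -14 + 2*8 = 2
...
= [-14, -6, 2, 10, 18, 26, 34]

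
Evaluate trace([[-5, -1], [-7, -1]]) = -6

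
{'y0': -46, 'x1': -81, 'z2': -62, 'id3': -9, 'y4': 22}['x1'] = -81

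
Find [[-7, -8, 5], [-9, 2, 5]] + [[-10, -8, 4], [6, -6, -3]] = [[-17, -16, 9], [-3, -4, 2]]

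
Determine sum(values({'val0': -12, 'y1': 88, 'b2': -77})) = (-12) + 88 + (-77)
= -1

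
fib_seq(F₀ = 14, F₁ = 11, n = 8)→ F_2 = F_1 + F_0 = 25
F_3 = F_2 + F_1 = 36
F_4 = F_3 + F_2 = 61
...
= [14, 11, 25, 36, 61, 97, 158, 255]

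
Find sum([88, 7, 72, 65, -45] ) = 88 + 7 + 72 + 65 + (-45)
= 187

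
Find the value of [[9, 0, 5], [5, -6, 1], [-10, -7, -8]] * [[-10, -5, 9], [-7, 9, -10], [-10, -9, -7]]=[[-140, -90, 46], [-18, -88, 98], [229, 59, 36]]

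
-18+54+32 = 68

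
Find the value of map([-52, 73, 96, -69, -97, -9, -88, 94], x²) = [2704, 5329, 9216, 4761, 9409, 81, 7744, 8836]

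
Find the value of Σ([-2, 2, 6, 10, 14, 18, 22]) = (-2) + 2 + 6 + 10 + 14 + 18 + 22
= 70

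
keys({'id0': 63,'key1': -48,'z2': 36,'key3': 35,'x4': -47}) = ['id0', 'key1', 'z2', 'key3', 'x4']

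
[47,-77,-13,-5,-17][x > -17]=[47, -13, -5]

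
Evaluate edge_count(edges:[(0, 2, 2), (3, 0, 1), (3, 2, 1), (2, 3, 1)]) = 4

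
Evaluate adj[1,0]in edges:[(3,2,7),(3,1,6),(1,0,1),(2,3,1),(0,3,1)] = 1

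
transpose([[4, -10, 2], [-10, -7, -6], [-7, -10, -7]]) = [[4, -10, -7], [-10, -7, -10], [2, -6, -7]]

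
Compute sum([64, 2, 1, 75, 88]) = 230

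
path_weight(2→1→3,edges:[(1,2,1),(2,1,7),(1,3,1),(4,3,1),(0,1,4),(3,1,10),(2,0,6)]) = 8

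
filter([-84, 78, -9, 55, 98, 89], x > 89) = keep x where x > 89: -84✗, 78✗, -9✗, 55✗, 98✓, 89✗
= [98]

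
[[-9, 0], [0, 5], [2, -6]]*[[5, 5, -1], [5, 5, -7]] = C[0][0] = (-9)*(5) + (0)*(5) = -45
C[0][1] = (-9)*(5) + (0)*(5) = -45
C[0][2] = (-9)*(-1) + (0)*(-7) = 9
C[1][0] = (0)*(5) + (5)*(5) = 25
C[1][1] = (0)*(5) + (5)*(5) = 25
C[1][2] = (0)*(-1) + (5)*(-7) = -35
... (3 more cells)
= [[-45, -45, 9], [25, 25, -35], [-20, -20, 40]]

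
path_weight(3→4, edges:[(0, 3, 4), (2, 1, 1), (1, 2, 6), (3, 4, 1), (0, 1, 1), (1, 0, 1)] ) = 1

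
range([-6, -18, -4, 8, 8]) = 26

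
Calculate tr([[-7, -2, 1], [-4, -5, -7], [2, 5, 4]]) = diagonal: (-7) + (-5) + 4
= -8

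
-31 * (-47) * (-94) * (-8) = 1095664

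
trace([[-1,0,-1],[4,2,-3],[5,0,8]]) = diagonal: (-1) + 2 + 8
= 9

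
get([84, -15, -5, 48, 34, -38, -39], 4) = 34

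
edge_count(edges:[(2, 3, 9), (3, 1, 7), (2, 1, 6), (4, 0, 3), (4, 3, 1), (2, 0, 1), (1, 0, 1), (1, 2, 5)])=8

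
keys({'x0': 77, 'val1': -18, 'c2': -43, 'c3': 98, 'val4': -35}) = ['x0', 'val1', 'c2', 'c3', 'val4']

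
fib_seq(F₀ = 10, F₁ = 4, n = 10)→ F_2 = F_1 + F_0 = 14
F_3 = F_2 + F_1 = 18
F_4 = F_3 + F_2 = 32
...
= [10, 4, 14, 18, 32, 50, 82, 132, 214, 346]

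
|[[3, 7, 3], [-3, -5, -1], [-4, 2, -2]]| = -56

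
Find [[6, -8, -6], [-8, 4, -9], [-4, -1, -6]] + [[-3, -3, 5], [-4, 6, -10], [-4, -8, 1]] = [[3, -11, -1], [-12, 10, -19], [-8, -9, -5]]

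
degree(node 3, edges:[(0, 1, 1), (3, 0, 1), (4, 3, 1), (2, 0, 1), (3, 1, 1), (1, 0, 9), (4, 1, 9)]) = 3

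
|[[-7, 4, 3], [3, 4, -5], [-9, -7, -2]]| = (1)*(-7)*det([[4, -5], [-7, -2]]) + (-1)*(4)*det([[3, -5], [-9, -2]]) + (1)*(3)*det([[3, 4], [-9, -7]])
= 301 + 204 + 45
= 550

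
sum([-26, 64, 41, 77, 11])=(-26) + 64 + 41 + 77 + 11
= 167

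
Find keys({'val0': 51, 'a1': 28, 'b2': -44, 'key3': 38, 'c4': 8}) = ['val0', 'a1', 'b2', 'key3', 'c4']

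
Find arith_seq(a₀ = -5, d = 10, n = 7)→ [-5, 5, 15, 25, 35, 45, 55]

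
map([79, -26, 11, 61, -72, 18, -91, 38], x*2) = 79*2=158, -26*2=-52, 11*2=22, 61*2=122, -72*2=-144, 18*2=36, -91*2=-182, 38*2=76
= [158, -52, 22, 122, -144, 36, -182, 76]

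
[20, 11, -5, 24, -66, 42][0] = 20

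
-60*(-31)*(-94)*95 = -16609800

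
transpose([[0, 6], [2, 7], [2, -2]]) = [[0, 2, 2], [6, 7, -2]]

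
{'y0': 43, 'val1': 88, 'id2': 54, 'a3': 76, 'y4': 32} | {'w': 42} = {'y0': 43, 'val1': 88, 'id2': 54, 'a3': 76, 'y4': 32, 'w': 42}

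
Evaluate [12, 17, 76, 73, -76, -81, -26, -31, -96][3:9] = [73, -76, -81, -26, -31, -96]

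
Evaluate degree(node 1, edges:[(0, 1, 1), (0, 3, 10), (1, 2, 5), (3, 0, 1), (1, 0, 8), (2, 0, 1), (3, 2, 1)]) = 3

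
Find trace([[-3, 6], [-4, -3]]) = diagonal: (-3) + (-3)
= -6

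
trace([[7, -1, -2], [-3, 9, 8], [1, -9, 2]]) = 18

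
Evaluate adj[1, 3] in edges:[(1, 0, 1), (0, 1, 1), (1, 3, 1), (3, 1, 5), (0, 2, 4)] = 1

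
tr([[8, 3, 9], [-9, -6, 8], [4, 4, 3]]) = diagonal: 8 + (-6) + 3
= 5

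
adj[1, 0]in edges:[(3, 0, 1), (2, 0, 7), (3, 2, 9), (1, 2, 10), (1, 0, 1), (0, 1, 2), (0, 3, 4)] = 1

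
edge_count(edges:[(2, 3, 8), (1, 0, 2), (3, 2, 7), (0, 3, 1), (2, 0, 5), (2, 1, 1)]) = 6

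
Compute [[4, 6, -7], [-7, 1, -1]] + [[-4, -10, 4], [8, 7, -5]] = [[0, -4, -3], [1, 8, -6]]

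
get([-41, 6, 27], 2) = 27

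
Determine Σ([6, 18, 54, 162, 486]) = 6 + 18 + 54 + 162 + 486
= 726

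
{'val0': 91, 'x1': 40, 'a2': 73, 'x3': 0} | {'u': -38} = {'val0': 91, 'x1': 40, 'a2': 73, 'x3': 0, 'u': -38}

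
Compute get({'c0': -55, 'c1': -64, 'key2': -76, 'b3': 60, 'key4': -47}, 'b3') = 60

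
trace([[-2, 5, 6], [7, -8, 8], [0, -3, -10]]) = diagonal: (-2) + (-8) + (-10)
= -20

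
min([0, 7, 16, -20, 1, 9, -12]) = -20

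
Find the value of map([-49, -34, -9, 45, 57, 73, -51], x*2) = [-98, -68, -18, 90, 114, 146, -102]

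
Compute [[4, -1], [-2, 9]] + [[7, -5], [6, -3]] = [[11, -6], [4, 6]]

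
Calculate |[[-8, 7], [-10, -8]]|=(-8)*(-8) - (7)*(-10)
= 134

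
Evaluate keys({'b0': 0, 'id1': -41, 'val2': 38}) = ['b0', 'id1', 'val2']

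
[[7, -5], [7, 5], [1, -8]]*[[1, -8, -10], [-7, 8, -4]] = C[0][0] = (7)*(1) + (-5)*(-7) = 42
C[0][1] = (7)*(-8) + (-5)*(8) = -96
C[0][2] = (7)*(-10) + (-5)*(-4) = -50
C[1][0] = (7)*(1) + (5)*(-7) = -28
C[1][1] = (7)*(-8) + (5)*(8) = -16
C[1][2] = (7)*(-10) + (5)*(-4) = -90
... (3 more cells)
= [[42, -96, -50], [-28, -16, -90], [57, -72, 22]]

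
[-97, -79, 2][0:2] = [-97, -79]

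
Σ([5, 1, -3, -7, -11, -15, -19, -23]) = 5 + 1 + (-3) + (-7) + (-11) + (-15) + (-19) + (-23)
= -72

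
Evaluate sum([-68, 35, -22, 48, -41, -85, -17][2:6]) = -100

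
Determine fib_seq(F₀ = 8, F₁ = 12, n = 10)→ F_2 = F_1 + F_0 = 20
F_3 = F_2 + F_1 = 32
F_4 = F_3 + F_2 = 52
...
= [8, 12, 20, 32, 52, 84, 136, 220, 356, 576]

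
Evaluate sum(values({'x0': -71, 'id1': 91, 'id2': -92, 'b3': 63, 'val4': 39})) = (-71) + 91 + (-92) + 63 + 39
= 30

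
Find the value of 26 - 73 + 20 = -27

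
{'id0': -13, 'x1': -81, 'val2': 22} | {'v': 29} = {'id0': -13, 'x1': -81, 'val2': 22, 'v': 29}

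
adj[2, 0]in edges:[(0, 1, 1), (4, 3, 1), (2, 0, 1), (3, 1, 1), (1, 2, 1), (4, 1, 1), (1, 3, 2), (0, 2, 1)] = 1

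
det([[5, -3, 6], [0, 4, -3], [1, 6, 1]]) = 95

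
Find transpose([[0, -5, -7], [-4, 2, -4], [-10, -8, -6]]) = [[0, -4, -10], [-5, 2, -8], [-7, -4, -6]]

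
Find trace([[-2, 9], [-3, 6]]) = diagonal: (-2) + 6
= 4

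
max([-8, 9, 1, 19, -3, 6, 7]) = 19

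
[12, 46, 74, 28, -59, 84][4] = -59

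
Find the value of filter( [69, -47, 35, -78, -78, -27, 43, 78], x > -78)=keep x where x > -78: 69✓, -47✓, 35✓, -78✗, -78✗, -27✓, 43✓, 78✓
= [69, -47, 35, -27, 43, 78]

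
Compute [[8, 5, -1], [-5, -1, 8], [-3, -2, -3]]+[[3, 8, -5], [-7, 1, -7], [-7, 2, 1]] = [[11, 13, -6], [-12, 0, 1], [-10, 0, -2]]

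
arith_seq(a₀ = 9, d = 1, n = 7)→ a_0 = 9 + 0*1 = 9
a_1 = 9 + 1*1 = 10
a_2 = 9 + 2*1 = 11
...
= [9, 10, 11, 12, 13, 14, 15]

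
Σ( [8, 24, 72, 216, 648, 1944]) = 2912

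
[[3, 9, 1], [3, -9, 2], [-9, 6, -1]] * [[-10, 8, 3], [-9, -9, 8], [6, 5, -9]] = C[0][0] = (3)*(-10) + (9)*(-9) + (1)*(6) = -105
C[0][1] = (3)*(8) + (9)*(-9) + (1)*(5) = -52
C[0][2] = (3)*(3) + (9)*(8) + (1)*(-9) = 72
C[1][0] = (3)*(-10) + (-9)*(-9) + (2)*(6) = 63
C[1][1] = (3)*(8) + (-9)*(-9) + (2)*(5) = 115
C[1][2] = (3)*(3) + (-9)*(8) + (2)*(-9) = -81
... (3 more cells)
= [[-105, -52, 72], [63, 115, -81], [30, -131, 30]]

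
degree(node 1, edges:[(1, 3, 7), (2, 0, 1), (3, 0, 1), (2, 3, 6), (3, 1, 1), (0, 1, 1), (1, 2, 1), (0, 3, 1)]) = incident: (1,3), (3,1), (0,1), (1,2)
= 4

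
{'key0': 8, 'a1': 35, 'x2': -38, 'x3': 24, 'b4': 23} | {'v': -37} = {'key0': 8, 'a1': 35, 'x2': -38, 'x3': 24, 'b4': 23, 'v': -37}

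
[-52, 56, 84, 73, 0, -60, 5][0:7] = [-52, 56, 84, 73, 0, -60, 5]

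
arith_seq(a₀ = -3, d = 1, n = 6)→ [-3, -2, -1, 0, 1, 2]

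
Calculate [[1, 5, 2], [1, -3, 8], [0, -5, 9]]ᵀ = [[1, 1, 0], [5, -3, -5], [2, 8, 9]]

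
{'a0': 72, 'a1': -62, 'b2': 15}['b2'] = 15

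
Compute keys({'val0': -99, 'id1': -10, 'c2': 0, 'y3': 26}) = ['val0', 'id1', 'c2', 'y3']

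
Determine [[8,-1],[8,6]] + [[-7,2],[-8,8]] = [[1, 1], [0, 14]]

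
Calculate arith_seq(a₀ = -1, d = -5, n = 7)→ a_0 = -1 + 0*-5 = -1
a_1 = -1 + 1*-5 = -6
a_2 = -1 + 2*-5 = -11
...
= [-1, -6, -11, -16, -21, -26, -31]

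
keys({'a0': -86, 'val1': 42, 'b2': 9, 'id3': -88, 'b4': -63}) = ['a0', 'val1', 'b2', 'id3', 'b4']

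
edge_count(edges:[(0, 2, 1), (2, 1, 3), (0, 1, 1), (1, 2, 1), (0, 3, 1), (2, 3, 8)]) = 6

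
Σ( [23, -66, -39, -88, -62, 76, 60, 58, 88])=23 + (-66) + (-39) + (-88) + (-62) + 76 + 60 + 58 + 88
= 50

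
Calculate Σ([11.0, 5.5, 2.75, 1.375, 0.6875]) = 21.3125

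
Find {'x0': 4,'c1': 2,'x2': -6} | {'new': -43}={'x0': 4, 'c1': 2, 'x2': -6, 'new': -43}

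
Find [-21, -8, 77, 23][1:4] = [-8, 77, 23]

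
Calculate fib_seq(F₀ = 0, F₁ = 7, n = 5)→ [0, 7, 7, 14, 21]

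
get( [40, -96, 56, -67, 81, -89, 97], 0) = 40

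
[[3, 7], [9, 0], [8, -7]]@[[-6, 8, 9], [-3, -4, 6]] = C[0][0] = (3)*(-6) + (7)*(-3) = -39
C[0][1] = (3)*(8) + (7)*(-4) = -4
C[0][2] = (3)*(9) + (7)*(6) = 69
C[1][0] = (9)*(-6) + (0)*(-3) = -54
C[1][1] = (9)*(8) + (0)*(-4) = 72
C[1][2] = (9)*(9) + (0)*(6) = 81
... (3 more cells)
= [[-39, -4, 69], [-54, 72, 81], [-27, 92, 30]]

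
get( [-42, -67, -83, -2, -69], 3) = -2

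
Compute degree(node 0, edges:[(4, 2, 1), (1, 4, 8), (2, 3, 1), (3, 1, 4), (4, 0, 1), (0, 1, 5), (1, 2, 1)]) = incident: (4,0), (0,1)
= 2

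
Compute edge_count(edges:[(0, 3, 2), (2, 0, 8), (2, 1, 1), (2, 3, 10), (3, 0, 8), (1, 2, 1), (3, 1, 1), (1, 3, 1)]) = 8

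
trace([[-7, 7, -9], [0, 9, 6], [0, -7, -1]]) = diagonal: (-7) + 9 + (-1)
= 1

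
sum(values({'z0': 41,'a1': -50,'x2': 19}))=41 + (-50) + 19
= 10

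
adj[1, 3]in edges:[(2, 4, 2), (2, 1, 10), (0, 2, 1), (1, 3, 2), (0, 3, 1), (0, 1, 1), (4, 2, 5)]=2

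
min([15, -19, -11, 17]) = -19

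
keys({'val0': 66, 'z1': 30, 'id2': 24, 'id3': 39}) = ['val0', 'z1', 'id2', 'id3']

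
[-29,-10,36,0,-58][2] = 36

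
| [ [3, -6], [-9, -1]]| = (3)*(-1) - (-6)*(-9)
= -57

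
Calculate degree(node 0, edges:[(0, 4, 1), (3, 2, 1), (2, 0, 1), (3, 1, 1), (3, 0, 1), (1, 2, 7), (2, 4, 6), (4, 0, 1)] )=4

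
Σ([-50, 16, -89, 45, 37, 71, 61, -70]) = (-50) + 16 + (-89) + 45 + 37 + 71 + 61 + (-70)
= 21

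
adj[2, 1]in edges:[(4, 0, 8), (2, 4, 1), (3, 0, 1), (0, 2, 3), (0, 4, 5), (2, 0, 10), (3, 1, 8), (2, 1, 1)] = 1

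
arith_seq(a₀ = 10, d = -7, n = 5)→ [10, 3, -4, -11, -18]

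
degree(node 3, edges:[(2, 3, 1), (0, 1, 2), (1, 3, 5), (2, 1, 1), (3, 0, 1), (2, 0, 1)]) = 3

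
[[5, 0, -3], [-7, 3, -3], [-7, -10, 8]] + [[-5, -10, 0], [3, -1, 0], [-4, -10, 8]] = [[0, -10, -3], [-4, 2, -3], [-11, -20, 16]]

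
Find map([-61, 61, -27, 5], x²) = (-61)²=3721, (61)²=3721, (-27)²=729, (5)²=25
= [3721, 3721, 729, 25]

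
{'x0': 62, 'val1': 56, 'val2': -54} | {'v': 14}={'x0': 62, 'val1': 56, 'val2': -54, 'v': 14}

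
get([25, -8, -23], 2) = -23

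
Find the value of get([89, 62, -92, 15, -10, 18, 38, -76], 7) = -76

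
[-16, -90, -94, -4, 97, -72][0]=-16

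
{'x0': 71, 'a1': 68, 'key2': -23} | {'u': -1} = {'x0': 71, 'a1': 68, 'key2': -23, 'u': -1}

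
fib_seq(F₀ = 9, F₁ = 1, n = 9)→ F_2 = F_1 + F_0 = 10
F_3 = F_2 + F_1 = 11
F_4 = F_3 + F_2 = 21
...
= [9, 1, 10, 11, 21, 32, 53, 85, 138]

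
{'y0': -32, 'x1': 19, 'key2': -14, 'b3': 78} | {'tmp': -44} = {'y0': -32, 'x1': 19, 'key2': -14, 'b3': 78, 'tmp': -44}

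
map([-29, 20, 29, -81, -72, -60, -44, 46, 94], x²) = [841, 400, 841, 6561, 5184, 3600, 1936, 2116, 8836]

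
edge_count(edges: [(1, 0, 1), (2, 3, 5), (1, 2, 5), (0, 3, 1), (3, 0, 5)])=5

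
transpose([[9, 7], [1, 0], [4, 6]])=[[9, 1, 4], [7, 0, 6]]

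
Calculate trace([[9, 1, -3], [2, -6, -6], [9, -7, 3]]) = 6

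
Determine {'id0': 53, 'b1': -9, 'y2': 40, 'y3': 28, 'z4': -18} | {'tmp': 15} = {'id0': 53, 'b1': -9, 'y2': 40, 'y3': 28, 'z4': -18, 'tmp': 15}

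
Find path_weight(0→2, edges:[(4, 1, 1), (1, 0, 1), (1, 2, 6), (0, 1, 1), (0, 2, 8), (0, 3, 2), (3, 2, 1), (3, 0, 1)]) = w(0→2)=8
= 8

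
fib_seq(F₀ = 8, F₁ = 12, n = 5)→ F_2 = F_1 + F_0 = 20
F_3 = F_2 + F_1 = 32
F_4 = F_3 + F_2 = 52
= [8, 12, 20, 32, 52]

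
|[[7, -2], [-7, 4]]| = (7)*(4) - (-2)*(-7)
= 14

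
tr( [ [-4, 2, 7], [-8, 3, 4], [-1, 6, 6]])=5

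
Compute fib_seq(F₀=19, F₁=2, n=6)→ F_2 = F_1 + F_0 = 21
F_3 = F_2 + F_1 = 23
F_4 = F_3 + F_2 = 44
...
= [19, 2, 21, 23, 44, 67]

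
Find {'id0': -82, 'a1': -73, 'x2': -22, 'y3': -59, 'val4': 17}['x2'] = -22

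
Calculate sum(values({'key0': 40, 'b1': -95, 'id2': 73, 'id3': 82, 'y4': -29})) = 40 + (-95) + 73 + 82 + (-29)
= 71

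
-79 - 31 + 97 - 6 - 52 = -71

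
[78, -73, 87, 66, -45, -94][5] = -94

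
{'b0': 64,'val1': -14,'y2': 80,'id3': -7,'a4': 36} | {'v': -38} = {'b0': 64, 'val1': -14, 'y2': 80, 'id3': -7, 'a4': 36, 'v': -38}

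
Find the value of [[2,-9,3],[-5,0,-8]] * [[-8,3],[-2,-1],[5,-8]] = [[17, -9], [0, 49]]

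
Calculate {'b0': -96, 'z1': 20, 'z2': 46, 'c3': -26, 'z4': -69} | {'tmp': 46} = {'b0': -96, 'z1': 20, 'z2': 46, 'c3': -26, 'z4': -69, 'tmp': 46}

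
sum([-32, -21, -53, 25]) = -81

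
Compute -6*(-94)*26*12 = 175968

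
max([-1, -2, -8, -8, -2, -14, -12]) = -1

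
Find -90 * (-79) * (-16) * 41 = -4664160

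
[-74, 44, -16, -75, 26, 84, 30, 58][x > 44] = keep x where x > 44: -74✗, 44✗, -16✗, -75✗, 26✗, 84✓, 30✗, 58✓
= [84, 58]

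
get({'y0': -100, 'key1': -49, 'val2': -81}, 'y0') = -100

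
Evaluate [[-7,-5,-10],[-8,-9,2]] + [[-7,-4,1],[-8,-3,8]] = [[-14, -9, -9], [-16, -12, 10]]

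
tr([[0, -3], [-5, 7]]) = diagonal: 0 + 7
= 7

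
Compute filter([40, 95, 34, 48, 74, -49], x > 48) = [95, 74]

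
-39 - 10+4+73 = 28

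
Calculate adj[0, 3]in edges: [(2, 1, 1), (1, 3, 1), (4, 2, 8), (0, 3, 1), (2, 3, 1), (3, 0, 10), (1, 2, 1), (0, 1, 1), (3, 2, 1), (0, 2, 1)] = 1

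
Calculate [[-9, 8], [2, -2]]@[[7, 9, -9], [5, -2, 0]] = [[-23, -97, 81], [4, 22, -18]]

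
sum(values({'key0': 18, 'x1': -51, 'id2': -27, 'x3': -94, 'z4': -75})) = -229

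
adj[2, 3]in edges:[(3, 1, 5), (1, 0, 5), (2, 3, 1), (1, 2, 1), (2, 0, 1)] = 1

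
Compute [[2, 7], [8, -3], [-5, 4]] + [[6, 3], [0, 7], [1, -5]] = [[8, 10], [8, 4], [-4, -1]]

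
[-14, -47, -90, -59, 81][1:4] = [-47, -90, -59]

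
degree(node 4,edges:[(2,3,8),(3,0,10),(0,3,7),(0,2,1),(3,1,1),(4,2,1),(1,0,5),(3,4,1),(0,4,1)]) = incident: (4,2), (3,4), (0,4)
= 3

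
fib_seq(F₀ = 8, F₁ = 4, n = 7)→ [8, 4, 12, 16, 28, 44, 72]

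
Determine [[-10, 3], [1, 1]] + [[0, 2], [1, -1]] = [[-10, 5], [2, 0]]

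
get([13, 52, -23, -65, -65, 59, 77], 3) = -65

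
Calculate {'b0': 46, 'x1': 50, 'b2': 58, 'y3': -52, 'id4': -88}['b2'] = 58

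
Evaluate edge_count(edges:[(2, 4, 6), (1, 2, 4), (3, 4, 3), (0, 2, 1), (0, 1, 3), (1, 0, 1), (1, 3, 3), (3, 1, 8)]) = 8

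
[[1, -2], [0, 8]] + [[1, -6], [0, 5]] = [[2, -8], [0, 13]]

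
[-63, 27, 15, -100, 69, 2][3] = -100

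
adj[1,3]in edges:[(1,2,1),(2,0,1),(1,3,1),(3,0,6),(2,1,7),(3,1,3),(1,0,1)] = 1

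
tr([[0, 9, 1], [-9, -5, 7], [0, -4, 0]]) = -5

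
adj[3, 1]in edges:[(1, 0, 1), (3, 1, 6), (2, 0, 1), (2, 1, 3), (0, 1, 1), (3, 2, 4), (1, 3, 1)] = 6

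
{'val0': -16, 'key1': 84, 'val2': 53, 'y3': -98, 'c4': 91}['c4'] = 91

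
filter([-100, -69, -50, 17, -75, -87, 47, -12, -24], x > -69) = keep x where x > -69: -100✗, -69✗, -50✓, 17✓, -75✗, -87✗, 47✓, -12✓, -24✓
= [-50, 17, 47, -12, -24]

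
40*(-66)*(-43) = 113520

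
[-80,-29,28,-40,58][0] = -80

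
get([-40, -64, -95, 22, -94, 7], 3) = 22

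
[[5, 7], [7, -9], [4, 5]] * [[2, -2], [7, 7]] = [[59, 39], [-49, -77], [43, 27]]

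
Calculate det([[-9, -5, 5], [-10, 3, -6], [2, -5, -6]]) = 1012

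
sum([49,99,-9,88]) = 227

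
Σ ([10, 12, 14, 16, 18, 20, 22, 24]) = 136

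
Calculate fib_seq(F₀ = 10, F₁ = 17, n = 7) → [10, 17, 27, 44, 71, 115, 186]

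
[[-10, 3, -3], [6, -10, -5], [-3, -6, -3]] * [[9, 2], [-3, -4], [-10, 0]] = [[-69, -32], [134, 52], [21, 18]]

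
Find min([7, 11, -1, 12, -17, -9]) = -17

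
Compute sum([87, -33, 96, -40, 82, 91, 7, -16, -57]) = 217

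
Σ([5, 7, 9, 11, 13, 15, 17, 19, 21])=117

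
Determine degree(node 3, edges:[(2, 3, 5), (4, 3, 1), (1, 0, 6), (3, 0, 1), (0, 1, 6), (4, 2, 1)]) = incident: (2,3), (4,3), (3,0)
= 3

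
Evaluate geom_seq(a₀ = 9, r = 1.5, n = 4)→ [9.0, 13.5, 20.25, 30.375]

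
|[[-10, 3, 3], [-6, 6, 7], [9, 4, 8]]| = -101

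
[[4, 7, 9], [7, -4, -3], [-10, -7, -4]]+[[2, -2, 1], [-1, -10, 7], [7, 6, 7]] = [[6, 5, 10], [6, -14, 4], [-3, -1, 3]]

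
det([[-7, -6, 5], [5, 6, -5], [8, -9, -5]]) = 150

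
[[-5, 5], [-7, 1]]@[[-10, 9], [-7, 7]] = C[0][0] = (-5)*(-10) + (5)*(-7) = 15
C[0][1] = (-5)*(9) + (5)*(7) = -10
C[1][0] = (-7)*(-10) + (1)*(-7) = 63
C[1][1] = (-7)*(9) + (1)*(7) = -56
= [[15, -10], [63, -56]]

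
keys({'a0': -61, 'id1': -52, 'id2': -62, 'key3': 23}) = ['a0', 'id1', 'id2', 'key3']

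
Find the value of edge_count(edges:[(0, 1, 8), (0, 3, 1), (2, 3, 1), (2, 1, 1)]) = 4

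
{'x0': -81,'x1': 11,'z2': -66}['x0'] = -81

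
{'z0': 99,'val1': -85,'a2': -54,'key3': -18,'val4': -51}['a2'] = -54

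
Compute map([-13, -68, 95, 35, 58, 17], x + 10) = [-3, -58, 105, 45, 68, 27]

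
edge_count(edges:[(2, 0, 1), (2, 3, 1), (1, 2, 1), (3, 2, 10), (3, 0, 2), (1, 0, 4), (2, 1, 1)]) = 7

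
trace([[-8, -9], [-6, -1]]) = -9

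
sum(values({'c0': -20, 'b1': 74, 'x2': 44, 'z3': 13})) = (-20) + 74 + 44 + 13
= 111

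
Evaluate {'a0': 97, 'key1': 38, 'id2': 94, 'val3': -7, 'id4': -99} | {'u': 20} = {'a0': 97, 'key1': 38, 'id2': 94, 'val3': -7, 'id4': -99, 'u': 20}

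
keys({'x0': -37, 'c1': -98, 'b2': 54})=['x0', 'c1', 'b2']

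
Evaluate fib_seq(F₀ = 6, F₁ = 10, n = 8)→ F_2 = F_1 + F_0 = 16
F_3 = F_2 + F_1 = 26
F_4 = F_3 + F_2 = 42
...
= [6, 10, 16, 26, 42, 68, 110, 178]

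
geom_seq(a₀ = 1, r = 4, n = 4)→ a_0 = 1*4^0 = 1
a_1 = 1*4^1 = 4
a_2 = 1*4^2 = 16
...
= [1, 4, 16, 64]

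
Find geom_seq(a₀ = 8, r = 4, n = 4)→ [8, 32, 128, 512]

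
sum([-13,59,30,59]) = 135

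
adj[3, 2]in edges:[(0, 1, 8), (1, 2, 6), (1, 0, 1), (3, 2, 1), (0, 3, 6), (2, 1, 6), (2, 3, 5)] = 1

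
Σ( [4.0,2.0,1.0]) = 4.0 + 2.0 + 1.0
= 7.0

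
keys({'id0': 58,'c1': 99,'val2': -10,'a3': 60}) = ['id0', 'c1', 'val2', 'a3']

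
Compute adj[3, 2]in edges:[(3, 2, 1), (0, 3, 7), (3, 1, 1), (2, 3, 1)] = 1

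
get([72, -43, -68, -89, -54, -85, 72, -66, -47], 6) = 72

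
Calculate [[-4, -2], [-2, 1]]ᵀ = [[-4, -2], [-2, 1]]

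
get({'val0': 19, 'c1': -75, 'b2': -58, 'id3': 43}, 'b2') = -58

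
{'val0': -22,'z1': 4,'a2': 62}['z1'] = 4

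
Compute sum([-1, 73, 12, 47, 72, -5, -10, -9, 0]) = (-1) + 73 + 12 + 47 + 72 + (-5) + (-10) + (-9) + 0
= 179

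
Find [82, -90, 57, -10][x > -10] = [82, 57]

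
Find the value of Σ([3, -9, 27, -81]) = 3 + -9 + 27 + -81
= -60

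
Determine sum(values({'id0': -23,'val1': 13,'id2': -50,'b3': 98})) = 38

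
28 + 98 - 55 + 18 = 89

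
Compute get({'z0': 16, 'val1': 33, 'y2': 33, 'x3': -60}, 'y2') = 33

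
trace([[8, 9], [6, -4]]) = 4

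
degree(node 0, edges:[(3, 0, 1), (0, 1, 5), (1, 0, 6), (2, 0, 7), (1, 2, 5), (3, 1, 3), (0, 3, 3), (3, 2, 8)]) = 5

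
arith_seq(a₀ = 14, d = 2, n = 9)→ a_0 = 14 + 0*2 = 14
a_1 = 14 + 1*2 = 16
a_2 = 14 + 2*2 = 18
...
= [14, 16, 18, 20, 22, 24, 26, 28, 30]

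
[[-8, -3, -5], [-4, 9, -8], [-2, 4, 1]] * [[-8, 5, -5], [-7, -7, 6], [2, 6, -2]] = C[0][0] = (-8)*(-8) + (-3)*(-7) + (-5)*(2) = 75
C[0][1] = (-8)*(5) + (-3)*(-7) + (-5)*(6) = -49
C[0][2] = (-8)*(-5) + (-3)*(6) + (-5)*(-2) = 32
C[1][0] = (-4)*(-8) + (9)*(-7) + (-8)*(2) = -47
C[1][1] = (-4)*(5) + (9)*(-7) + (-8)*(6) = -131
C[1][2] = (-4)*(-5) + (9)*(6) + (-8)*(-2) = 90
... (3 more cells)
= [[75, -49, 32], [-47, -131, 90], [-10, -32, 32]]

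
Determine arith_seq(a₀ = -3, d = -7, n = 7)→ [-3, -10, -17, -24, -31, -38, -45]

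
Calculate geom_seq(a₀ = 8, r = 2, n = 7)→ a_0 = 8*2^0 = 8
a_1 = 8*2^1 = 16
a_2 = 8*2^2 = 32
...
= [8, 16, 32, 64, 128, 256, 512]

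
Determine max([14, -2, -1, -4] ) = 14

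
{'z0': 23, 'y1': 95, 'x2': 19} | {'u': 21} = {'z0': 23, 'y1': 95, 'x2': 19, 'u': 21}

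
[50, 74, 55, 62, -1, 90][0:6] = [50, 74, 55, 62, -1, 90]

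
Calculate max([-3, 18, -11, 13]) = 18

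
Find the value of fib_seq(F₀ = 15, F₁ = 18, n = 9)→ [15, 18, 33, 51, 84, 135, 219, 354, 573]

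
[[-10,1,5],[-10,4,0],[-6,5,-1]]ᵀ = [[-10, -10, -6], [1, 4, 5], [5, 0, -1]]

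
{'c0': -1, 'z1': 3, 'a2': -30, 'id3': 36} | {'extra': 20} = {'c0': -1, 'z1': 3, 'a2': -30, 'id3': 36, 'extra': 20}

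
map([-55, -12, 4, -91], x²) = (-55)²=3025, (-12)²=144, (4)²=16, (-91)²=8281
= [3025, 144, 16, 8281]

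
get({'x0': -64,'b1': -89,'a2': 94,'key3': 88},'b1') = -89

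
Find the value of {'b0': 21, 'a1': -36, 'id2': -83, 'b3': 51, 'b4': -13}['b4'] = -13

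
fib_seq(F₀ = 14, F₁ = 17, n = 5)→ F_2 = F_1 + F_0 = 31
F_3 = F_2 + F_1 = 48
F_4 = F_3 + F_2 = 79
= [14, 17, 31, 48, 79]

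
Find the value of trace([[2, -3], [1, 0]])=diagonal: 2 + 0
= 2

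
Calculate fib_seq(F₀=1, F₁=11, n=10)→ F_2 = F_1 + F_0 = 12
F_3 = F_2 + F_1 = 23
F_4 = F_3 + F_2 = 35
...
= [1, 11, 12, 23, 35, 58, 93, 151, 244, 395]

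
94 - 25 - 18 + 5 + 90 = 146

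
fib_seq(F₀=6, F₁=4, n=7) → F_2 = F_1 + F_0 = 10
F_3 = F_2 + F_1 = 14
F_4 = F_3 + F_2 = 24
...
= [6, 4, 10, 14, 24, 38, 62]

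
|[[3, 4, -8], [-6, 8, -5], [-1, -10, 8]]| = (1)*(3)*det([[8, -5], [-10, 8]]) + (-1)*(4)*det([[-6, -5], [-1, 8]]) + (1)*(-8)*det([[-6, 8], [-1, -10]])
= 42 + 212 + -544
= -290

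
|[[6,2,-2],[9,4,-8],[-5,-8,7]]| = -158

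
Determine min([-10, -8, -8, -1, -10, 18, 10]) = -10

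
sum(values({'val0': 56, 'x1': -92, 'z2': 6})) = -30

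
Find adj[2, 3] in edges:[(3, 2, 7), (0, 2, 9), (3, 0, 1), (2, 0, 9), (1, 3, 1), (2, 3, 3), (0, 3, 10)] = 3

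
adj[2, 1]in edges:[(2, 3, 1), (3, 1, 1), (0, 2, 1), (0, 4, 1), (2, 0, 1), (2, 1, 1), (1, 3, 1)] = 1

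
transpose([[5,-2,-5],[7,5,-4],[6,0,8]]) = [[5, 7, 6], [-2, 5, 0], [-5, -4, 8]]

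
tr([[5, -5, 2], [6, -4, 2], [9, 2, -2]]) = -1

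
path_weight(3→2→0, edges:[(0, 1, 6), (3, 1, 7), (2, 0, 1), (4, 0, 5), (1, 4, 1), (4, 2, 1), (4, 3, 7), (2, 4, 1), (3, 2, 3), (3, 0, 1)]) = 4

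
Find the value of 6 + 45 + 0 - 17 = 34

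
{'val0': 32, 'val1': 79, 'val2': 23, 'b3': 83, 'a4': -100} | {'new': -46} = {'val0': 32, 'val1': 79, 'val2': 23, 'b3': 83, 'a4': -100, 'new': -46}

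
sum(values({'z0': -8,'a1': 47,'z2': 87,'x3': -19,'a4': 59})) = (-8) + 47 + 87 + (-19) + 59
= 166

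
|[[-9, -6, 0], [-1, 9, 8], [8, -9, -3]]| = (1)*(-9)*det([[9, 8], [-9, -3]]) + (-1)*(-6)*det([[-1, 8], [8, -3]]) + (1)*(0)*det([[-1, 9], [8, -9]])
= -405 + -366 + 0
= -771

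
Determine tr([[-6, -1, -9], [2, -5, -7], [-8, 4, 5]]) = -6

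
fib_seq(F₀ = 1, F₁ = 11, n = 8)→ F_2 = F_1 + F_0 = 12
F_3 = F_2 + F_1 = 23
F_4 = F_3 + F_2 = 35
...
= [1, 11, 12, 23, 35, 58, 93, 151]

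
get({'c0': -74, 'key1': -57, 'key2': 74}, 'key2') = 74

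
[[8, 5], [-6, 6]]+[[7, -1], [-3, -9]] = [[15, 4], [-9, -3]]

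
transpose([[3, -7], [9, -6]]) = [[3, 9], [-7, -6]]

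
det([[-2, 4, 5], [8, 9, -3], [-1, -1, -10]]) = (1)*(-2)*det([[9, -3], [-1, -10]]) + (-1)*(4)*det([[8, -3], [-1, -10]]) + (1)*(5)*det([[8, 9], [-1, -1]])
= 186 + 332 + 5
= 523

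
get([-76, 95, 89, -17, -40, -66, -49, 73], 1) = 95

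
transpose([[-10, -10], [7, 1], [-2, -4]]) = [[-10, 7, -2], [-10, 1, -4]]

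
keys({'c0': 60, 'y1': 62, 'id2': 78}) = ['c0', 'y1', 'id2']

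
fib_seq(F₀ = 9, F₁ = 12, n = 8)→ F_2 = F_1 + F_0 = 21
F_3 = F_2 + F_1 = 33
F_4 = F_3 + F_2 = 54
...
= [9, 12, 21, 33, 54, 87, 141, 228]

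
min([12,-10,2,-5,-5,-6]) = -10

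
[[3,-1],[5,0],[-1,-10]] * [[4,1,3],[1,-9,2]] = C[0][0] = (3)*(4) + (-1)*(1) = 11
C[0][1] = (3)*(1) + (-1)*(-9) = 12
C[0][2] = (3)*(3) + (-1)*(2) = 7
C[1][0] = (5)*(4) + (0)*(1) = 20
C[1][1] = (5)*(1) + (0)*(-9) = 5
C[1][2] = (5)*(3) + (0)*(2) = 15
... (3 more cells)
= [[11, 12, 7], [20, 5, 15], [-14, 89, -23]]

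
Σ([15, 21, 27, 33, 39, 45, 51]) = 15 + 21 + 27 + 33 + 39 + 45 + 51
= 231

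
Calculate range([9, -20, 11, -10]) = 31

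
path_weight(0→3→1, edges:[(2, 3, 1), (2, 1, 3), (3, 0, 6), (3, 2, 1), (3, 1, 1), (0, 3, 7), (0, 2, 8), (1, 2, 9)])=w(0→3)=7 + w(3→1)=1
= 8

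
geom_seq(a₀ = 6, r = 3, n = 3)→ a_0 = 6*3^0 = 6
a_1 = 6*3^1 = 18
a_2 = 6*3^2 = 54
= [6, 18, 54]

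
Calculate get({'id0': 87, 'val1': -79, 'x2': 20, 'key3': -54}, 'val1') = -79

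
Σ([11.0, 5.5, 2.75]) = 11.0 + 5.5 + 2.75
= 19.25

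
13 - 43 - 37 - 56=-123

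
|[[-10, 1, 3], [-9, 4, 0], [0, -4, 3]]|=15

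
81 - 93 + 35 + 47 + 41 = 111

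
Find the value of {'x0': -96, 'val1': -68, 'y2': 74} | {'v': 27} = {'x0': -96, 'val1': -68, 'y2': 74, 'v': 27}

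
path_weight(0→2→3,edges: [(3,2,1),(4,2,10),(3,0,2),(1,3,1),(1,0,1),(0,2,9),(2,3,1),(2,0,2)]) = 10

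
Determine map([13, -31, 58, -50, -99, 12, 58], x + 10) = [23, -21, 68, -40, -89, 22, 68]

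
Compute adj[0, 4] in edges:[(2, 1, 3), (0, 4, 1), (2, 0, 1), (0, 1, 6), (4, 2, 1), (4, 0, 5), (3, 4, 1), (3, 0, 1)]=1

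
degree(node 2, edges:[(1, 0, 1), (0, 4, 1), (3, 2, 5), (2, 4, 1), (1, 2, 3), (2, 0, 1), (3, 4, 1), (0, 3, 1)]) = incident: (3,2), (2,4), (1,2), (2,0)
= 4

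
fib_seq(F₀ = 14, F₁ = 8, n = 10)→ [14, 8, 22, 30, 52, 82, 134, 216, 350, 566]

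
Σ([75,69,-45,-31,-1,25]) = 92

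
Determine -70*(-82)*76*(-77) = -33590480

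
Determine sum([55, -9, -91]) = 55 + (-9) + (-91)
= -45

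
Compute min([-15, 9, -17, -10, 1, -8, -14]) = -17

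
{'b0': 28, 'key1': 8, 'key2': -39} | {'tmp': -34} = {'b0': 28, 'key1': 8, 'key2': -39, 'tmp': -34}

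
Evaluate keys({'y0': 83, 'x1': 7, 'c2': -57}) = ['y0', 'x1', 'c2']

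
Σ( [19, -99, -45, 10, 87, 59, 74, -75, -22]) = 8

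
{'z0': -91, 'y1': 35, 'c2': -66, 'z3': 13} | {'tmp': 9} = {'z0': -91, 'y1': 35, 'c2': -66, 'z3': 13, 'tmp': 9}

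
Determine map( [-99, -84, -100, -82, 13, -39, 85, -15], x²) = (-99)²=9801, (-84)²=7056, (-100)²=10000, (-82)²=6724, (13)²=169, (-39)²=1521, (85)²=7225, (-15)²=225
= [9801, 7056, 10000, 6724, 169, 1521, 7225, 225]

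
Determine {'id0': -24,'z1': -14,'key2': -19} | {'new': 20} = {'id0': -24, 'z1': -14, 'key2': -19, 'new': 20}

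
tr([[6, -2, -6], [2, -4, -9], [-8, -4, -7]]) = diagonal: 6 + (-4) + (-7)
= -5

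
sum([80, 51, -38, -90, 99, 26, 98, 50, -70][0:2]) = 131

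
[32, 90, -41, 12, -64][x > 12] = [32, 90]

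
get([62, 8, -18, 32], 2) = -18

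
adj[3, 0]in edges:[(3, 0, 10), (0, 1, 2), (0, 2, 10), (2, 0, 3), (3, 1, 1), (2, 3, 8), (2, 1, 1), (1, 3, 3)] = 10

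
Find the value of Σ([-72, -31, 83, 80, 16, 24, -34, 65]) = 131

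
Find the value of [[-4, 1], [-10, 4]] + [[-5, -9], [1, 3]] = [[-9, -8], [-9, 7]]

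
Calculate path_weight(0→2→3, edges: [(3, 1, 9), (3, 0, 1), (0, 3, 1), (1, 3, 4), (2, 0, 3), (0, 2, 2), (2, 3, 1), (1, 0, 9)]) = w(0→2)=2 + w(2→3)=1
= 3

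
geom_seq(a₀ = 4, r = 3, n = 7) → a_0 = 4*3^0 = 4
a_1 = 4*3^1 = 12
a_2 = 4*3^2 = 36
...
= [4, 12, 36, 108, 324, 972, 2916]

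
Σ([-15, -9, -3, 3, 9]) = -15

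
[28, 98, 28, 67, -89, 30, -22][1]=98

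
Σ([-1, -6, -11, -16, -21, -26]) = (-1) + (-6) + (-11) + (-16) + (-21) + (-26)
= -81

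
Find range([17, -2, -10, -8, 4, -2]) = 27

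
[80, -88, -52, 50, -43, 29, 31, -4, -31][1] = -88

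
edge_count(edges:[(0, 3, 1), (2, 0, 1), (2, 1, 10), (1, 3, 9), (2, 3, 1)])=5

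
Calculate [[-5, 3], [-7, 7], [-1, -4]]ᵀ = [[-5, -7, -1], [3, 7, -4]]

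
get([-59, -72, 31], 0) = -59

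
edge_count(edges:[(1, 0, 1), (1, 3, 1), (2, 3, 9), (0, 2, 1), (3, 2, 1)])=5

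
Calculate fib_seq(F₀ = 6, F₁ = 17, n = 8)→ [6, 17, 23, 40, 63, 103, 166, 269]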